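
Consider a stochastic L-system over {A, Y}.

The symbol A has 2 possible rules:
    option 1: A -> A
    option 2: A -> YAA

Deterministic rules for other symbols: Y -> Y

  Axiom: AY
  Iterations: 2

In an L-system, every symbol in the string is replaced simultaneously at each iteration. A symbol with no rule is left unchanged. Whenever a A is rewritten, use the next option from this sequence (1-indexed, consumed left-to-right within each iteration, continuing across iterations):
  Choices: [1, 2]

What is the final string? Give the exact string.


Step 0: AY
Step 1: AY  (used choices [1])
Step 2: YAAY  (used choices [2])

Answer: YAAY


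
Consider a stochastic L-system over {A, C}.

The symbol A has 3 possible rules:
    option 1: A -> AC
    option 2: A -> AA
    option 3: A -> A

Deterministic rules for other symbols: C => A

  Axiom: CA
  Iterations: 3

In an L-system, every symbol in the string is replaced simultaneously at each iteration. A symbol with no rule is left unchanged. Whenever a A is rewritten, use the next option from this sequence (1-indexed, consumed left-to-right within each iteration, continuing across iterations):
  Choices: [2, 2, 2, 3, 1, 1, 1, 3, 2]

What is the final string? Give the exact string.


Step 0: CA
Step 1: AAA  (used choices [2])
Step 2: AAAAA  (used choices [2, 2, 3])
Step 3: ACACACAAA  (used choices [1, 1, 1, 3, 2])

Answer: ACACACAAA


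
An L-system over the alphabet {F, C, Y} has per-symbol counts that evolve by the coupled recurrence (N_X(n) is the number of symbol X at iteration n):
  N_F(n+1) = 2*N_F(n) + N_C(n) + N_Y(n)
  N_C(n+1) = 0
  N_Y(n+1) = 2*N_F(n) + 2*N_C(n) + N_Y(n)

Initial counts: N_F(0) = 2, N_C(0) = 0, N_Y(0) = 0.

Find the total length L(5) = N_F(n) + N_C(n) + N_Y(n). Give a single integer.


Step 0: N_F=2, N_C=0, N_Y=0, L=2
Step 1: N_F=4, N_C=0, N_Y=4, L=8
Step 2: N_F=12, N_C=0, N_Y=12, L=24
Step 3: N_F=36, N_C=0, N_Y=36, L=72
Step 4: N_F=108, N_C=0, N_Y=108, L=216
Step 5: N_F=324, N_C=0, N_Y=324, L=648

Answer: 648


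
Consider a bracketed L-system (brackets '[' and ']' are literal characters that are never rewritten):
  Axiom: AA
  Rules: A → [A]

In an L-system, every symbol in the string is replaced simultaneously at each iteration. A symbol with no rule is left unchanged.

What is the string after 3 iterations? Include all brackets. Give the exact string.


Answer: [[[A]]][[[A]]]

Derivation:
Step 0: AA
Step 1: [A][A]
Step 2: [[A]][[A]]
Step 3: [[[A]]][[[A]]]


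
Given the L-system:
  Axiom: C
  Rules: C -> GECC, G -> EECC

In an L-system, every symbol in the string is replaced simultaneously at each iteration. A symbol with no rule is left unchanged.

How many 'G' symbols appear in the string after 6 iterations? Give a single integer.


Answer: 120

Derivation:
Step 0: C  (0 'G')
Step 1: GECC  (1 'G')
Step 2: EECCEGECCGECC  (2 'G')
Step 3: EEGECCGECCEEECCEGECCGECCEECCEGECCGECC  (6 'G')
Step 4: EEEECCEGECCGECCEECCEGECCGECCEEEGECCGECCEEECCEGECCGECCEECCEGECCGECCEEGECCGECCEEECCEGECCGECCEECCEGECCGECC  (16 'G')
Step 5: EEEEGECCGECCEEECCEGECCGECCEECCEGECCGECCEEGECCGECCEEECCEGECCGECCEECCEGECCGECCEEEEECCEGECCGECCEECCEGECCGECCEEEGECCGECCEEECCEGECCGECCEECCEGECCGECCEEGECCGECCEEECCEGECCGECCEECCEGECCGECCEEEECCEGECCGECCEECCEGECCGECCEEEGECCGECCEEECCEGECCGECCEECCEGECCGECCEEGECCGECCEEECCEGECCGECCEECCEGECCGECC  (44 'G')
Step 6: EEEEEECCEGECCGECCEECCEGECCGECCEEEGECCGECCEEECCEGECCGECCEECCEGECCGECCEEGECCGECCEEECCEGECCGECCEECCEGECCGECCEEEECCEGECCGECCEECCEGECCGECCEEEGECCGECCEEECCEGECCGECCEECCEGECCGECCEEGECCGECCEEECCEGECCGECCEECCEGECCGECCEEEEEGECCGECCEEECCEGECCGECCEECCEGECCGECCEEGECCGECCEEECCEGECCGECCEECCEGECCGECCEEEEECCEGECCGECCEECCEGECCGECCEEEGECCGECCEEECCEGECCGECCEECCEGECCGECCEEGECCGECCEEECCEGECCGECCEECCEGECCGECCEEEECCEGECCGECCEECCEGECCGECCEEEGECCGECCEEECCEGECCGECCEECCEGECCGECCEEGECCGECCEEECCEGECCGECCEECCEGECCGECCEEEEGECCGECCEEECCEGECCGECCEECCEGECCGECCEEGECCGECCEEECCEGECCGECCEECCEGECCGECCEEEEECCEGECCGECCEECCEGECCGECCEEEGECCGECCEEECCEGECCGECCEECCEGECCGECCEEGECCGECCEEECCEGECCGECCEECCEGECCGECCEEEECCEGECCGECCEECCEGECCGECCEEEGECCGECCEEECCEGECCGECCEECCEGECCGECCEEGECCGECCEEECCEGECCGECCEECCEGECCGECC  (120 'G')


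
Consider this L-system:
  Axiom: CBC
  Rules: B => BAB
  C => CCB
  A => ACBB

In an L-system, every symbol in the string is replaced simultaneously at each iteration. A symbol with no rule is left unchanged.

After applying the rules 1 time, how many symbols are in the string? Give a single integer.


Step 0: length = 3
Step 1: length = 9

Answer: 9


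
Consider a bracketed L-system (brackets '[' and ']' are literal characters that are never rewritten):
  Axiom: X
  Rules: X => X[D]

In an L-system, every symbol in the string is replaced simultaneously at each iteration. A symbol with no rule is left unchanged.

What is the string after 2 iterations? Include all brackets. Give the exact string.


Answer: X[D][D]

Derivation:
Step 0: X
Step 1: X[D]
Step 2: X[D][D]


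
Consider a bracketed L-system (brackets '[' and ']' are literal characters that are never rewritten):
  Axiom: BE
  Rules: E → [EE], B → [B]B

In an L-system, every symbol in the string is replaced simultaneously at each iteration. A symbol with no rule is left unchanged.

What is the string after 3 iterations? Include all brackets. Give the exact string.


Answer: [[[B]B][B]B][[B]B][B]B[[[EE][EE]][[EE][EE]]]

Derivation:
Step 0: BE
Step 1: [B]B[EE]
Step 2: [[B]B][B]B[[EE][EE]]
Step 3: [[[B]B][B]B][[B]B][B]B[[[EE][EE]][[EE][EE]]]


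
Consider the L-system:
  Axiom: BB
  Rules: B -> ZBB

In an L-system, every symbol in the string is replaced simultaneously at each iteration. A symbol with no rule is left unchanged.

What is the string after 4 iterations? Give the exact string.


Step 0: BB
Step 1: ZBBZBB
Step 2: ZZBBZBBZZBBZBB
Step 3: ZZZBBZBBZZBBZBBZZZBBZBBZZBBZBB
Step 4: ZZZZBBZBBZZBBZBBZZZBBZBBZZBBZBBZZZZBBZBBZZBBZBBZZZBBZBBZZBBZBB

Answer: ZZZZBBZBBZZBBZBBZZZBBZBBZZBBZBBZZZZBBZBBZZBBZBBZZZBBZBBZZBBZBB


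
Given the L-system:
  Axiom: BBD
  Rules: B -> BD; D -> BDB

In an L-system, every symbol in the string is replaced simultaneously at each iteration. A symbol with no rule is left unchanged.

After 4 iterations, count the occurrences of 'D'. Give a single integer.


Answer: 41

Derivation:
Step 0: BBD  (1 'D')
Step 1: BDBDBDB  (3 'D')
Step 2: BDBDBBDBDBBDBDBBD  (7 'D')
Step 3: BDBDBBDBDBBDBDBDBBDBDBBDBDBDBBDBDBBDBDBDB  (17 'D')
Step 4: BDBDBBDBDBBDBDBDBBDBDBBDBDBDBBDBDBBDBDBBDBDBDBBDBDBBDBDBDBBDBDBBDBDBBDBDBDBBDBDBBDBDBDBBDBDBBDBDBBD  (41 'D')


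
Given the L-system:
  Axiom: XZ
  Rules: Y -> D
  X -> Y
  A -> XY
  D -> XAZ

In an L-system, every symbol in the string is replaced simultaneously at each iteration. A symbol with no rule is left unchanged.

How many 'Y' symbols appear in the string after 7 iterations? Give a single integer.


Step 0: XZ  (0 'Y')
Step 1: YZ  (1 'Y')
Step 2: DZ  (0 'Y')
Step 3: XAZZ  (0 'Y')
Step 4: YXYZZ  (2 'Y')
Step 5: DYDZZ  (1 'Y')
Step 6: XAZDXAZZZ  (0 'Y')
Step 7: YXYZXAZYXYZZZ  (4 'Y')

Answer: 4


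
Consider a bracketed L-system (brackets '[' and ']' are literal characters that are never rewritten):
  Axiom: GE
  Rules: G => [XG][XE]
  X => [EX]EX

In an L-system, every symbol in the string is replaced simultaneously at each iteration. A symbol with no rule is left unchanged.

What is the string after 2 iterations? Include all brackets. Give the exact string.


Step 0: GE
Step 1: [XG][XE]E
Step 2: [[EX]EX[XG][XE]][[EX]EXE]E

Answer: [[EX]EX[XG][XE]][[EX]EXE]E


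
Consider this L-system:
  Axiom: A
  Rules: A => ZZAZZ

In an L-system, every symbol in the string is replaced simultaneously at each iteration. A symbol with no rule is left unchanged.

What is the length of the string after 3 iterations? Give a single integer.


Step 0: length = 1
Step 1: length = 5
Step 2: length = 9
Step 3: length = 13

Answer: 13


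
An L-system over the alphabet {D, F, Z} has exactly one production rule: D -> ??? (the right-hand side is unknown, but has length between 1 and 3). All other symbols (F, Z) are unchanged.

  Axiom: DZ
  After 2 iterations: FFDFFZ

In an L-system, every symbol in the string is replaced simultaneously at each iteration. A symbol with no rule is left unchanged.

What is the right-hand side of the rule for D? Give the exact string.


Trying D -> FDF:
  Step 0: DZ
  Step 1: FDFZ
  Step 2: FFDFFZ
Matches the given result.

Answer: FDF


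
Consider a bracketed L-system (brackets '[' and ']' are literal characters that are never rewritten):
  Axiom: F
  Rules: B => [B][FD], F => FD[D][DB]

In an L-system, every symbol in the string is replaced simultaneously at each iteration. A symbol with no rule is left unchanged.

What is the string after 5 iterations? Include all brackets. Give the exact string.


Answer: FD[D][DB]D[D][D[B][FD]]D[D][D[[B][FD]][FD[D][DB]D]]D[D][D[[[B][FD]][FD[D][DB]D]][FD[D][DB]D[D][D[B][FD]]D]]D[D][D[[[[B][FD]][FD[D][DB]D]][FD[D][DB]D[D][D[B][FD]]D]][FD[D][DB]D[D][D[B][FD]]D[D][D[[B][FD]][FD[D][DB]D]]D]]

Derivation:
Step 0: F
Step 1: FD[D][DB]
Step 2: FD[D][DB]D[D][D[B][FD]]
Step 3: FD[D][DB]D[D][D[B][FD]]D[D][D[[B][FD]][FD[D][DB]D]]
Step 4: FD[D][DB]D[D][D[B][FD]]D[D][D[[B][FD]][FD[D][DB]D]]D[D][D[[[B][FD]][FD[D][DB]D]][FD[D][DB]D[D][D[B][FD]]D]]
Step 5: FD[D][DB]D[D][D[B][FD]]D[D][D[[B][FD]][FD[D][DB]D]]D[D][D[[[B][FD]][FD[D][DB]D]][FD[D][DB]D[D][D[B][FD]]D]]D[D][D[[[[B][FD]][FD[D][DB]D]][FD[D][DB]D[D][D[B][FD]]D]][FD[D][DB]D[D][D[B][FD]]D[D][D[[B][FD]][FD[D][DB]D]]D]]


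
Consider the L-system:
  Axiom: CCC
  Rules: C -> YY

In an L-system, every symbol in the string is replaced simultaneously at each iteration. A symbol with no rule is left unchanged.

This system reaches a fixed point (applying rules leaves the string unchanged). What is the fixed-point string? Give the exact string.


Step 0: CCC
Step 1: YYYYYY
Step 2: YYYYYY  (unchanged — fixed point at step 1)

Answer: YYYYYY


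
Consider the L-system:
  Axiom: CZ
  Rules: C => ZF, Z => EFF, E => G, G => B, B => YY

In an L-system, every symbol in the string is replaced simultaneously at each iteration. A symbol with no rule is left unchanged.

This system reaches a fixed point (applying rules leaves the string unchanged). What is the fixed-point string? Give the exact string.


Step 0: CZ
Step 1: ZFEFF
Step 2: EFFFGFF
Step 3: GFFFBFF
Step 4: BFFFYYFF
Step 5: YYFFFYYFF
Step 6: YYFFFYYFF  (unchanged — fixed point at step 5)

Answer: YYFFFYYFF


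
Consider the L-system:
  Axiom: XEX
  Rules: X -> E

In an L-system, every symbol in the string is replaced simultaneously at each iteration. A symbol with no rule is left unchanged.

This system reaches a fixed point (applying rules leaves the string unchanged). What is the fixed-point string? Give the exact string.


Step 0: XEX
Step 1: EEE
Step 2: EEE  (unchanged — fixed point at step 1)

Answer: EEE


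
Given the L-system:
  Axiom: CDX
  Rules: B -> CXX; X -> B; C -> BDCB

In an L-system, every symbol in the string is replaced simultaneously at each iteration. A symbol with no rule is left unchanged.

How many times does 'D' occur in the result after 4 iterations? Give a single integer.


Step 0: CDX  (1 'D')
Step 1: BDCBDB  (2 'D')
Step 2: CXXDBDCBCXXDCXX  (3 'D')
Step 3: BDCBBBDCXXDBDCBCXXBDCBBBDBDCBBB  (7 'D')
Step 4: CXXDBDCBCXXCXXCXXDBDCBBBDCXXDBDCBCXXBDCBBBCXXDBDCBCXXCXXCXXDCXXDBDCBCXXCXXCXX  (13 'D')

Answer: 13


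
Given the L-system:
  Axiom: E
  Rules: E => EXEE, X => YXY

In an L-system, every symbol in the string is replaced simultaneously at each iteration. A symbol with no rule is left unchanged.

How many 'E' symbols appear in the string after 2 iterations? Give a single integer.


Step 0: E  (1 'E')
Step 1: EXEE  (3 'E')
Step 2: EXEEYXYEXEEEXEE  (9 'E')

Answer: 9


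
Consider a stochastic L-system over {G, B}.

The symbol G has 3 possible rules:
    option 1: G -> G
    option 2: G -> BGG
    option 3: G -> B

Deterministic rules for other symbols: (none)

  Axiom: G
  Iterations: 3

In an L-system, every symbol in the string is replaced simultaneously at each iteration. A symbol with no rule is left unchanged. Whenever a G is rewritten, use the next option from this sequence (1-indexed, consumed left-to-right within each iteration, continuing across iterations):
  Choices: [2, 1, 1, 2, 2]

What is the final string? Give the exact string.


Step 0: G
Step 1: BGG  (used choices [2])
Step 2: BGG  (used choices [1, 1])
Step 3: BBGGBGG  (used choices [2, 2])

Answer: BBGGBGG


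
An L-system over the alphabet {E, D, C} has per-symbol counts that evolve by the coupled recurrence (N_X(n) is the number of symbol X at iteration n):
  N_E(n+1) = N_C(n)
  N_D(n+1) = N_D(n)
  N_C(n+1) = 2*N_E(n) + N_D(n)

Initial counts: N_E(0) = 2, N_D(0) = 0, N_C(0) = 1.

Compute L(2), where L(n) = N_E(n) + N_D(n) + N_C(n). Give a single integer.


Step 0: N_E=2, N_D=0, N_C=1, L=3
Step 1: N_E=1, N_D=0, N_C=4, L=5
Step 2: N_E=4, N_D=0, N_C=2, L=6

Answer: 6


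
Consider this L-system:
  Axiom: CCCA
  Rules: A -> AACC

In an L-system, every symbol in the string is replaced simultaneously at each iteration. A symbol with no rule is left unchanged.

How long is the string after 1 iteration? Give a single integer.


Step 0: length = 4
Step 1: length = 7

Answer: 7


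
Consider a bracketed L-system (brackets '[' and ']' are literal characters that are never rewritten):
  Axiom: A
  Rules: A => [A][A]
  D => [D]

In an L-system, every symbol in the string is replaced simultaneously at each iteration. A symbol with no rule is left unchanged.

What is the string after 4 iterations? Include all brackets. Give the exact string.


Step 0: A
Step 1: [A][A]
Step 2: [[A][A]][[A][A]]
Step 3: [[[A][A]][[A][A]]][[[A][A]][[A][A]]]
Step 4: [[[[A][A]][[A][A]]][[[A][A]][[A][A]]]][[[[A][A]][[A][A]]][[[A][A]][[A][A]]]]

Answer: [[[[A][A]][[A][A]]][[[A][A]][[A][A]]]][[[[A][A]][[A][A]]][[[A][A]][[A][A]]]]


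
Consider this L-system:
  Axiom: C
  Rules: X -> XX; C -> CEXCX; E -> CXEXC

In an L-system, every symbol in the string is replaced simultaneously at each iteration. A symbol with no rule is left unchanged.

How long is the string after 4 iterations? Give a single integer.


Answer: 211

Derivation:
Step 0: length = 1
Step 1: length = 5
Step 2: length = 19
Step 3: length = 65
Step 4: length = 211


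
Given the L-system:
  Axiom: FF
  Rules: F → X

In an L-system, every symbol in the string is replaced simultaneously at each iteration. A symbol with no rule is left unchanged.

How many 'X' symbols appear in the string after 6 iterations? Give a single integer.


Answer: 2

Derivation:
Step 0: FF  (0 'X')
Step 1: XX  (2 'X')
Step 2: XX  (2 'X')
Step 3: XX  (2 'X')
Step 4: XX  (2 'X')
Step 5: XX  (2 'X')
Step 6: XX  (2 'X')


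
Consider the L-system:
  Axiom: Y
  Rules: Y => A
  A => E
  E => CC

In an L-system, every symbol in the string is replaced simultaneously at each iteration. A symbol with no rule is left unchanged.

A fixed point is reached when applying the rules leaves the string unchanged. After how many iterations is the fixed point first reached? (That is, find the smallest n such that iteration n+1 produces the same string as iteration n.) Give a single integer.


Step 0: Y
Step 1: A
Step 2: E
Step 3: CC
Step 4: CC  (unchanged — fixed point at step 3)

Answer: 3


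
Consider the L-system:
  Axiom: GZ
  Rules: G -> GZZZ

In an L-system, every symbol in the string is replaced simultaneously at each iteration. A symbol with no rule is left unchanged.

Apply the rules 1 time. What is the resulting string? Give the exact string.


Answer: GZZZZ

Derivation:
Step 0: GZ
Step 1: GZZZZ


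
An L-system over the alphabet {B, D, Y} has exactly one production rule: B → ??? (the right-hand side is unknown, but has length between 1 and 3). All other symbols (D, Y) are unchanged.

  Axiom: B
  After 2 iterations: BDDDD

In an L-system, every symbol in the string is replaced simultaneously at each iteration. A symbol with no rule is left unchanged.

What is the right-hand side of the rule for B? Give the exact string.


Answer: BDD

Derivation:
Trying B → BDD:
  Step 0: B
  Step 1: BDD
  Step 2: BDDDD
Matches the given result.


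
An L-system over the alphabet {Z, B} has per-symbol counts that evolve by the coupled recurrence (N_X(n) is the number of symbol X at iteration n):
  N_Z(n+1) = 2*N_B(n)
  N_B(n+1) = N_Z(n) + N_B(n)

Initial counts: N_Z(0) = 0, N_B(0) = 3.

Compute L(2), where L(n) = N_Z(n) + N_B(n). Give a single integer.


Step 0: N_Z=0, N_B=3, L=3
Step 1: N_Z=6, N_B=3, L=9
Step 2: N_Z=6, N_B=9, L=15

Answer: 15


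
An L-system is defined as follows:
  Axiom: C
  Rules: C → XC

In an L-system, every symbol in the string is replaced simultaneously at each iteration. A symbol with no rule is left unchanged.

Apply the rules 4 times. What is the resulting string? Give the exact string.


Step 0: C
Step 1: XC
Step 2: XXC
Step 3: XXXC
Step 4: XXXXC

Answer: XXXXC


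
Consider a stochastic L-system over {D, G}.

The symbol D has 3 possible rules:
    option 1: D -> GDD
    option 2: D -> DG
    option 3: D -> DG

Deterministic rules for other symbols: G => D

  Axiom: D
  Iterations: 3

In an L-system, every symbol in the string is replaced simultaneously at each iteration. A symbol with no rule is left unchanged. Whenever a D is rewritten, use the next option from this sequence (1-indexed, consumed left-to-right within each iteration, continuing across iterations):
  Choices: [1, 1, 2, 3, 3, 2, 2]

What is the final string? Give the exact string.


Answer: DGDDGDGDGD

Derivation:
Step 0: D
Step 1: GDD  (used choices [1])
Step 2: DGDDDG  (used choices [1, 2])
Step 3: DGDDGDGDGD  (used choices [3, 3, 2, 2])


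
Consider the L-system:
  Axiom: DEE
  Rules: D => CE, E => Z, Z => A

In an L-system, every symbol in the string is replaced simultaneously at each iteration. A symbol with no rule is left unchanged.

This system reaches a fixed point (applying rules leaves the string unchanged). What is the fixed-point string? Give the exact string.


Step 0: DEE
Step 1: CEZZ
Step 2: CZAA
Step 3: CAAA
Step 4: CAAA  (unchanged — fixed point at step 3)

Answer: CAAA


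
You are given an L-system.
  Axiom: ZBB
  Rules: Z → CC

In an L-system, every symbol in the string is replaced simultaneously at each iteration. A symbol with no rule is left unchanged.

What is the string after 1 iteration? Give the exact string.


Step 0: ZBB
Step 1: CCBB

Answer: CCBB


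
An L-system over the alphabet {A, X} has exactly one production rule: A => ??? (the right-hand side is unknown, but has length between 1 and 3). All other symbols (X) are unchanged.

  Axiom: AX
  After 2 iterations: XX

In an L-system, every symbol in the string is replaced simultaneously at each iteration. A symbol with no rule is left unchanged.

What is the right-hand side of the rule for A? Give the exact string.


Answer: X

Derivation:
Trying A => X:
  Step 0: AX
  Step 1: XX
  Step 2: XX
Matches the given result.


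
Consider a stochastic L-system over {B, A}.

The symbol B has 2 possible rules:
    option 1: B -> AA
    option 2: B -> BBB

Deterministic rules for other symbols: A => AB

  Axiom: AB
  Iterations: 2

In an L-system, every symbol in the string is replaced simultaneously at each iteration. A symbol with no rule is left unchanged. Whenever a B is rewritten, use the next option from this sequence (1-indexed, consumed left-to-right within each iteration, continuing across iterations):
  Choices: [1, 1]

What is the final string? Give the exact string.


Answer: ABAAABAB

Derivation:
Step 0: AB
Step 1: ABAA  (used choices [1])
Step 2: ABAAABAB  (used choices [1])


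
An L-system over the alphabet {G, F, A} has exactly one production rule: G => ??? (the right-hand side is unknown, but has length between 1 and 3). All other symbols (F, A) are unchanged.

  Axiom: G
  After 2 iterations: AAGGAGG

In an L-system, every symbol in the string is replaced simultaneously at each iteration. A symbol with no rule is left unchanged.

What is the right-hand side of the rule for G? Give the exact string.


Trying G => AGG:
  Step 0: G
  Step 1: AGG
  Step 2: AAGGAGG
Matches the given result.

Answer: AGG


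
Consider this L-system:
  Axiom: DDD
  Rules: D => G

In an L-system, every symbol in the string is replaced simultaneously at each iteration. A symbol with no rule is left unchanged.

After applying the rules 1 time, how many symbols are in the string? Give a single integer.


Answer: 3

Derivation:
Step 0: length = 3
Step 1: length = 3


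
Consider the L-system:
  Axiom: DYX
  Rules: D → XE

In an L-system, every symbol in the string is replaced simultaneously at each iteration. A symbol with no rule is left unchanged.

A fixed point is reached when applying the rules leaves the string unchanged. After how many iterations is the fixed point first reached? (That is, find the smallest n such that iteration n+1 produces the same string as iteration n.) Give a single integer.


Answer: 1

Derivation:
Step 0: DYX
Step 1: XEYX
Step 2: XEYX  (unchanged — fixed point at step 1)


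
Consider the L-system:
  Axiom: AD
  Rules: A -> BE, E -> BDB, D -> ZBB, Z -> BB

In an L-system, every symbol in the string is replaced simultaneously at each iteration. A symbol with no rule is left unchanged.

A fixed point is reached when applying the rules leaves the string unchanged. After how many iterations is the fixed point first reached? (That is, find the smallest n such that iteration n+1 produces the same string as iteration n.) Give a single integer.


Answer: 4

Derivation:
Step 0: AD
Step 1: BEZBB
Step 2: BBDBBBBB
Step 3: BBZBBBBBBB
Step 4: BBBBBBBBBBB
Step 5: BBBBBBBBBBB  (unchanged — fixed point at step 4)


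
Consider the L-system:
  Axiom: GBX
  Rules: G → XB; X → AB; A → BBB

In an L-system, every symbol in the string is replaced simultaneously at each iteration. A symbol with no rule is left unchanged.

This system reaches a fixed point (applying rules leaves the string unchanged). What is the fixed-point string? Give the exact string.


Step 0: GBX
Step 1: XBBAB
Step 2: ABBBBBBB
Step 3: BBBBBBBBBB
Step 4: BBBBBBBBBB  (unchanged — fixed point at step 3)

Answer: BBBBBBBBBB


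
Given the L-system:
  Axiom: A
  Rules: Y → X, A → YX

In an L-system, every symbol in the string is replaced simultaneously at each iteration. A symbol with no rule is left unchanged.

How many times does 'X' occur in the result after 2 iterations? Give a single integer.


Step 0: A  (0 'X')
Step 1: YX  (1 'X')
Step 2: XX  (2 'X')

Answer: 2


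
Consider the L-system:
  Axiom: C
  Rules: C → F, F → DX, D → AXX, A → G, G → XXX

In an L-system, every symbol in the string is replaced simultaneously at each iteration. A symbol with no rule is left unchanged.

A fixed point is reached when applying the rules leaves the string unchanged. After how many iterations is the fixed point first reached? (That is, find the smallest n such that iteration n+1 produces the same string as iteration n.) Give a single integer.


Answer: 5

Derivation:
Step 0: C
Step 1: F
Step 2: DX
Step 3: AXXX
Step 4: GXXX
Step 5: XXXXXX
Step 6: XXXXXX  (unchanged — fixed point at step 5)


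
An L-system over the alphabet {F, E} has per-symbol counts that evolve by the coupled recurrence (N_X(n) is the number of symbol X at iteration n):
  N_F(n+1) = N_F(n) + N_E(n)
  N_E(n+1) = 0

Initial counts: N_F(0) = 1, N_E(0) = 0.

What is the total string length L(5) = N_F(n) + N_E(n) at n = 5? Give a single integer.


Step 0: N_F=1, N_E=0, L=1
Step 1: N_F=1, N_E=0, L=1
Step 2: N_F=1, N_E=0, L=1
Step 3: N_F=1, N_E=0, L=1
Step 4: N_F=1, N_E=0, L=1
Step 5: N_F=1, N_E=0, L=1

Answer: 1


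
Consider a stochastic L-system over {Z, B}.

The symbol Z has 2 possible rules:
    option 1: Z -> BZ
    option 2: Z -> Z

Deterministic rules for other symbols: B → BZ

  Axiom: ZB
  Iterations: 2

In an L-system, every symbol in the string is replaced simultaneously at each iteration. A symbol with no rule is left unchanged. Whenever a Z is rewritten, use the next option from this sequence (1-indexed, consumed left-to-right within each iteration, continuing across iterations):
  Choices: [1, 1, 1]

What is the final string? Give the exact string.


Step 0: ZB
Step 1: BZBZ  (used choices [1])
Step 2: BZBZBZBZ  (used choices [1, 1])

Answer: BZBZBZBZ


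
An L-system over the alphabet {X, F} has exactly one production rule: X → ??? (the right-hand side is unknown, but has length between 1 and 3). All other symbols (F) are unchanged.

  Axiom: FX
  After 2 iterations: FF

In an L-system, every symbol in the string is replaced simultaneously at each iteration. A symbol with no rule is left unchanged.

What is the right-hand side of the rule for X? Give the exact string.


Answer: F

Derivation:
Trying X → F:
  Step 0: FX
  Step 1: FF
  Step 2: FF
Matches the given result.


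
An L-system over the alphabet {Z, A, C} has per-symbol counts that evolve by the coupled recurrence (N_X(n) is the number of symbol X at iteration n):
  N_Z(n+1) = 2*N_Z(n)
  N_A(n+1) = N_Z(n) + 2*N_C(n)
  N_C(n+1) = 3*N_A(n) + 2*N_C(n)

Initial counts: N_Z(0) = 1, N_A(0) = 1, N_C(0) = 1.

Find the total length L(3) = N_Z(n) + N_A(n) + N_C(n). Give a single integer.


Step 0: N_Z=1, N_A=1, N_C=1, L=3
Step 1: N_Z=2, N_A=3, N_C=5, L=10
Step 2: N_Z=4, N_A=12, N_C=19, L=35
Step 3: N_Z=8, N_A=42, N_C=74, L=124

Answer: 124


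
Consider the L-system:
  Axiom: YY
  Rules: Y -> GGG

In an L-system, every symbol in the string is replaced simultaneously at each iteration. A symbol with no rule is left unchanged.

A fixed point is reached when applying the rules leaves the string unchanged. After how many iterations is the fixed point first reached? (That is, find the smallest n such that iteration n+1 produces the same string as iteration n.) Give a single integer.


Answer: 1

Derivation:
Step 0: YY
Step 1: GGGGGG
Step 2: GGGGGG  (unchanged — fixed point at step 1)


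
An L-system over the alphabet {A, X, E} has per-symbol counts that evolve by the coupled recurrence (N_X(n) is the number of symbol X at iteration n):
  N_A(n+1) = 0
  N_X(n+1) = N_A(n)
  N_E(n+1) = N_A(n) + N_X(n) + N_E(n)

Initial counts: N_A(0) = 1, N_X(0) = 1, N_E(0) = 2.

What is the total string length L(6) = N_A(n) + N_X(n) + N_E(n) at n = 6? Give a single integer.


Answer: 5

Derivation:
Step 0: N_A=1, N_X=1, N_E=2, L=4
Step 1: N_A=0, N_X=1, N_E=4, L=5
Step 2: N_A=0, N_X=0, N_E=5, L=5
Step 3: N_A=0, N_X=0, N_E=5, L=5
Step 4: N_A=0, N_X=0, N_E=5, L=5
Step 5: N_A=0, N_X=0, N_E=5, L=5
Step 6: N_A=0, N_X=0, N_E=5, L=5


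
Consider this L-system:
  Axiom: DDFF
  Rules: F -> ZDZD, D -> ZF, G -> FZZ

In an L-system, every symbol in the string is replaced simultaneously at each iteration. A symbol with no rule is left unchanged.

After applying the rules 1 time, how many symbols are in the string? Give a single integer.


Answer: 12

Derivation:
Step 0: length = 4
Step 1: length = 12


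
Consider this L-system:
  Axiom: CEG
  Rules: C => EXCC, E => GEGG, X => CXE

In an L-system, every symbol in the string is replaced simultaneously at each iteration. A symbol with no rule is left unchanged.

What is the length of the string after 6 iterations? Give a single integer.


Step 0: length = 3
Step 1: length = 9
Step 2: length = 23
Step 3: length = 59
Step 4: length = 153
Step 5: length = 399
Step 6: length = 1043

Answer: 1043


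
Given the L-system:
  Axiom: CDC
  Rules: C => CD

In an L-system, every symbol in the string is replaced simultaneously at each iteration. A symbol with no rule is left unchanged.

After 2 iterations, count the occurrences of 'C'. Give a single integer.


Step 0: CDC  (2 'C')
Step 1: CDDCD  (2 'C')
Step 2: CDDDCDD  (2 'C')

Answer: 2


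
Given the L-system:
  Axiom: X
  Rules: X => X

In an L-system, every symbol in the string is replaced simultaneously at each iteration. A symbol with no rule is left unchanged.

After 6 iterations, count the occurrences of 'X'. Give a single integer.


Step 0: X  (1 'X')
Step 1: X  (1 'X')
Step 2: X  (1 'X')
Step 3: X  (1 'X')
Step 4: X  (1 'X')
Step 5: X  (1 'X')
Step 6: X  (1 'X')

Answer: 1


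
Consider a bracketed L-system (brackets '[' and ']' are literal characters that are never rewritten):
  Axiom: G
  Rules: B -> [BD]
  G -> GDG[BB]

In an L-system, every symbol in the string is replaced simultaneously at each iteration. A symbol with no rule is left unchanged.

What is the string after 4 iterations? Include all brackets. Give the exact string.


Answer: GDG[BB]DGDG[BB][[BD][BD]]DGDG[BB]DGDG[BB][[BD][BD]][[[BD]D][[BD]D]]DGDG[BB]DGDG[BB][[BD][BD]]DGDG[BB]DGDG[BB][[BD][BD]][[[BD]D][[BD]D]][[[[BD]D]D][[[BD]D]D]]

Derivation:
Step 0: G
Step 1: GDG[BB]
Step 2: GDG[BB]DGDG[BB][[BD][BD]]
Step 3: GDG[BB]DGDG[BB][[BD][BD]]DGDG[BB]DGDG[BB][[BD][BD]][[[BD]D][[BD]D]]
Step 4: GDG[BB]DGDG[BB][[BD][BD]]DGDG[BB]DGDG[BB][[BD][BD]][[[BD]D][[BD]D]]DGDG[BB]DGDG[BB][[BD][BD]]DGDG[BB]DGDG[BB][[BD][BD]][[[BD]D][[BD]D]][[[[BD]D]D][[[BD]D]D]]


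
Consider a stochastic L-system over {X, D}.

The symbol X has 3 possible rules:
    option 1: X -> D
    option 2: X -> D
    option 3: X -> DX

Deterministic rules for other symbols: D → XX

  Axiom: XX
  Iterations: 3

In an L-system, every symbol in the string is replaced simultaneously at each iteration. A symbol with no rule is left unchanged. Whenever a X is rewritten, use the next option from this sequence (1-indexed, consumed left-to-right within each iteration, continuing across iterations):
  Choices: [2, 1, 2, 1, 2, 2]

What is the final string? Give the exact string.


Step 0: XX
Step 1: DD  (used choices [2, 1])
Step 2: XXXX  (used choices [])
Step 3: DDDD  (used choices [2, 1, 2, 2])

Answer: DDDD


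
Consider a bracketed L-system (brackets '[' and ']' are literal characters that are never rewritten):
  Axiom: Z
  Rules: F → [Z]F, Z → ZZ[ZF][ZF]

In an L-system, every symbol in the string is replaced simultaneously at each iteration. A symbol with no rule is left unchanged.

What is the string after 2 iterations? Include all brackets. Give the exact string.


Answer: ZZ[ZF][ZF]ZZ[ZF][ZF][ZZ[ZF][ZF][Z]F][ZZ[ZF][ZF][Z]F]

Derivation:
Step 0: Z
Step 1: ZZ[ZF][ZF]
Step 2: ZZ[ZF][ZF]ZZ[ZF][ZF][ZZ[ZF][ZF][Z]F][ZZ[ZF][ZF][Z]F]


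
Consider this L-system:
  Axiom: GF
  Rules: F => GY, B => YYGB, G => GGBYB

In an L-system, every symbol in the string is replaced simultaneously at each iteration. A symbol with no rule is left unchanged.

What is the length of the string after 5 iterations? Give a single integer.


Answer: 753

Derivation:
Step 0: length = 2
Step 1: length = 7
Step 2: length = 25
Step 3: length = 81
Step 4: length = 249
Step 5: length = 753


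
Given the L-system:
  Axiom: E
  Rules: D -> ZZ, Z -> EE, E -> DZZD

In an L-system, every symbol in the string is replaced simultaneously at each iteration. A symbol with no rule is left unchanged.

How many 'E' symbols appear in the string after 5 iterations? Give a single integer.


Answer: 64

Derivation:
Step 0: E  (1 'E')
Step 1: DZZD  (0 'E')
Step 2: ZZEEEEZZ  (4 'E')
Step 3: EEEEDZZDDZZDDZZDDZZDEEEE  (8 'E')
Step 4: DZZDDZZDDZZDDZZDZZEEEEZZZZEEEEZZZZEEEEZZZZEEEEZZDZZDDZZDDZZDDZZD  (16 'E')
Step 5: ZZEEEEZZZZEEEEZZZZEEEEZZZZEEEEZZEEEEDZZDDZZDDZZDDZZDEEEEEEEEDZZDDZZDDZZDDZZDEEEEEEEEDZZDDZZDDZZDDZZDEEEEEEEEDZZDDZZDDZZDDZZDEEEEZZEEEEZZZZEEEEZZZZEEEEZZZZEEEEZZ  (64 'E')


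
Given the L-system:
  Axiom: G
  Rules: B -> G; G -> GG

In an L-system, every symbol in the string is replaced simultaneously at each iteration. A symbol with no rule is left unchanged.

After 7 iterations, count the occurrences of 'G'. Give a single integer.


Answer: 128

Derivation:
Step 0: G  (1 'G')
Step 1: GG  (2 'G')
Step 2: GGGG  (4 'G')
Step 3: GGGGGGGG  (8 'G')
Step 4: GGGGGGGGGGGGGGGG  (16 'G')
Step 5: GGGGGGGGGGGGGGGGGGGGGGGGGGGGGGGG  (32 'G')
Step 6: GGGGGGGGGGGGGGGGGGGGGGGGGGGGGGGGGGGGGGGGGGGGGGGGGGGGGGGGGGGGGGGG  (64 'G')
Step 7: GGGGGGGGGGGGGGGGGGGGGGGGGGGGGGGGGGGGGGGGGGGGGGGGGGGGGGGGGGGGGGGGGGGGGGGGGGGGGGGGGGGGGGGGGGGGGGGGGGGGGGGGGGGGGGGGGGGGGGGGGGGGGGGG  (128 'G')


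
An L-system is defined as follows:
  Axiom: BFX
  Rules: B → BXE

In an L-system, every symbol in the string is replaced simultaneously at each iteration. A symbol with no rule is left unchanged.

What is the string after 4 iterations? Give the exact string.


Step 0: BFX
Step 1: BXEFX
Step 2: BXEXEFX
Step 3: BXEXEXEFX
Step 4: BXEXEXEXEFX

Answer: BXEXEXEXEFX


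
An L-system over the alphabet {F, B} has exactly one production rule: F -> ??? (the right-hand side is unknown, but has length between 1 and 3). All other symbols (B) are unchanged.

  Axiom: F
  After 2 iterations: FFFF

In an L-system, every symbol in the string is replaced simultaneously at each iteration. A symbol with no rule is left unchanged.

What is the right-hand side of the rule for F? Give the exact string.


Answer: FF

Derivation:
Trying F -> FF:
  Step 0: F
  Step 1: FF
  Step 2: FFFF
Matches the given result.


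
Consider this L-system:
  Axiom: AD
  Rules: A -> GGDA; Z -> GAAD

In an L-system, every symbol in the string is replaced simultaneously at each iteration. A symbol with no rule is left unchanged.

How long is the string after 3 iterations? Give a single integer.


Step 0: length = 2
Step 1: length = 5
Step 2: length = 8
Step 3: length = 11

Answer: 11


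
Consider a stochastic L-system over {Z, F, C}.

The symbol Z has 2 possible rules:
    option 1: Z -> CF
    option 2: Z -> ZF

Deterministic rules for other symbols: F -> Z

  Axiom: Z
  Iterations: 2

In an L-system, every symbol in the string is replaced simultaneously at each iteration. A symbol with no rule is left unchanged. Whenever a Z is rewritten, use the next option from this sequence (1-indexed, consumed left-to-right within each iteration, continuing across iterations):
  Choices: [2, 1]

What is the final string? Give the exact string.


Step 0: Z
Step 1: ZF  (used choices [2])
Step 2: CFZ  (used choices [1])

Answer: CFZ


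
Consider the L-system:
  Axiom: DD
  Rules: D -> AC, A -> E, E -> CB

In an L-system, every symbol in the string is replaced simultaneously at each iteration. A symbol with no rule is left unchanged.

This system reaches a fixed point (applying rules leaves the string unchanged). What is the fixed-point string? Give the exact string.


Step 0: DD
Step 1: ACAC
Step 2: ECEC
Step 3: CBCCBC
Step 4: CBCCBC  (unchanged — fixed point at step 3)

Answer: CBCCBC


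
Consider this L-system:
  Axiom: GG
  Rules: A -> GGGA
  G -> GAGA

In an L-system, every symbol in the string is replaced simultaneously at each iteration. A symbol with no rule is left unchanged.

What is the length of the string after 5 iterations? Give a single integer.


Step 0: length = 2
Step 1: length = 8
Step 2: length = 32
Step 3: length = 128
Step 4: length = 512
Step 5: length = 2048

Answer: 2048


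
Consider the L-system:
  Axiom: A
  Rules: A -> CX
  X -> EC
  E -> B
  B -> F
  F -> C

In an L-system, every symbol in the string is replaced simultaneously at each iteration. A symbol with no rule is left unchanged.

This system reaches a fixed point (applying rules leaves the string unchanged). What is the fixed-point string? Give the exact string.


Step 0: A
Step 1: CX
Step 2: CEC
Step 3: CBC
Step 4: CFC
Step 5: CCC
Step 6: CCC  (unchanged — fixed point at step 5)

Answer: CCC


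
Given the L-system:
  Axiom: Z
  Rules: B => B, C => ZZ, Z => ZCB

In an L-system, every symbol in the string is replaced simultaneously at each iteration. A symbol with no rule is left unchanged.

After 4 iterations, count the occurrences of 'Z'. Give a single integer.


Answer: 11

Derivation:
Step 0: Z  (1 'Z')
Step 1: ZCB  (1 'Z')
Step 2: ZCBZZB  (3 'Z')
Step 3: ZCBZZBZCBZCBB  (5 'Z')
Step 4: ZCBZZBZCBZCBBZCBZZBZCBZZBB  (11 'Z')


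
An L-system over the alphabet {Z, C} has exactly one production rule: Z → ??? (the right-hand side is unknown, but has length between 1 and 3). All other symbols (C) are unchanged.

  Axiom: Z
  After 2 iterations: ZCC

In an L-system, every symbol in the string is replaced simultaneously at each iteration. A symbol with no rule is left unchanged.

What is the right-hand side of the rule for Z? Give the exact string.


Trying Z → ZC:
  Step 0: Z
  Step 1: ZC
  Step 2: ZCC
Matches the given result.

Answer: ZC


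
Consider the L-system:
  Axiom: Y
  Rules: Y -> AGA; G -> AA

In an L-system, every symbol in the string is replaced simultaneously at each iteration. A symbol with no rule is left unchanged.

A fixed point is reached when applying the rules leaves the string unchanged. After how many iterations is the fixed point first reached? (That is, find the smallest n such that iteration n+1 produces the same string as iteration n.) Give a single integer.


Answer: 2

Derivation:
Step 0: Y
Step 1: AGA
Step 2: AAAA
Step 3: AAAA  (unchanged — fixed point at step 2)


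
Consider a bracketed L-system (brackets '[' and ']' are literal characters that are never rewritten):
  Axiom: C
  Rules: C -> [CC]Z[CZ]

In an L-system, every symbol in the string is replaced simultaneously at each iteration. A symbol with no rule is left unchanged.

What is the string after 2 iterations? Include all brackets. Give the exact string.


Answer: [[CC]Z[CZ][CC]Z[CZ]]Z[[CC]Z[CZ]Z]

Derivation:
Step 0: C
Step 1: [CC]Z[CZ]
Step 2: [[CC]Z[CZ][CC]Z[CZ]]Z[[CC]Z[CZ]Z]


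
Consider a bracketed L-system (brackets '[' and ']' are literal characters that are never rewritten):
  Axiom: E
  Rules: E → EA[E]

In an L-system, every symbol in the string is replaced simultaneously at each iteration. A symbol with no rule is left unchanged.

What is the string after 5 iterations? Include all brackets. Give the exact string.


Step 0: E
Step 1: EA[E]
Step 2: EA[E]A[EA[E]]
Step 3: EA[E]A[EA[E]]A[EA[E]A[EA[E]]]
Step 4: EA[E]A[EA[E]]A[EA[E]A[EA[E]]]A[EA[E]A[EA[E]]A[EA[E]A[EA[E]]]]
Step 5: EA[E]A[EA[E]]A[EA[E]A[EA[E]]]A[EA[E]A[EA[E]]A[EA[E]A[EA[E]]]]A[EA[E]A[EA[E]]A[EA[E]A[EA[E]]]A[EA[E]A[EA[E]]A[EA[E]A[EA[E]]]]]

Answer: EA[E]A[EA[E]]A[EA[E]A[EA[E]]]A[EA[E]A[EA[E]]A[EA[E]A[EA[E]]]]A[EA[E]A[EA[E]]A[EA[E]A[EA[E]]]A[EA[E]A[EA[E]]A[EA[E]A[EA[E]]]]]


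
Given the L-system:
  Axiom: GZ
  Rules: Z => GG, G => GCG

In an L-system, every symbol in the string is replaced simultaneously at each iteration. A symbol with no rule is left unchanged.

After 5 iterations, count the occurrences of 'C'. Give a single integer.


Answer: 61

Derivation:
Step 0: GZ  (0 'C')
Step 1: GCGGG  (1 'C')
Step 2: GCGCGCGGCGGCG  (5 'C')
Step 3: GCGCGCGCGCGCGCGGCGCGCGGCGCGCG  (13 'C')
Step 4: GCGCGCGCGCGCGCGCGCGCGCGCGCGCGCGGCGCGCGCGCGCGCGGCGCGCGCGCGCGCG  (29 'C')
Step 5: GCGCGCGCGCGCGCGCGCGCGCGCGCGCGCGCGCGCGCGCGCGCGCGCGCGCGCGCGCGCGCGGCGCGCGCGCGCGCGCGCGCGCGCGCGCGCGGCGCGCGCGCGCGCGCGCGCGCGCGCGCGCG  (61 'C')


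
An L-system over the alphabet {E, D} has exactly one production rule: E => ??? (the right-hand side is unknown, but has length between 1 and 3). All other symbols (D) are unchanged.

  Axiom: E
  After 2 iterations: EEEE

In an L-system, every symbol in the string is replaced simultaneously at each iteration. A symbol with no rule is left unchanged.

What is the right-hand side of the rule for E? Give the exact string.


Answer: EE

Derivation:
Trying E => EE:
  Step 0: E
  Step 1: EE
  Step 2: EEEE
Matches the given result.


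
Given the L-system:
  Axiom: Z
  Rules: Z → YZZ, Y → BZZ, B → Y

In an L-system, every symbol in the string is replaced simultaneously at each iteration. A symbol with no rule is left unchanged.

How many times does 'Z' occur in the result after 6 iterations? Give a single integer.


Step 0: Z  (1 'Z')
Step 1: YZZ  (2 'Z')
Step 2: BZZYZZYZZ  (6 'Z')
Step 3: YYZZYZZBZZYZZYZZBZZYZZYZZ  (16 'Z')
Step 4: BZZBZZYZZYZZBZZYZZYZZYYZZYZZBZZYZZYZZBZZYZZYZZYYZZYZZBZZYZZYZZBZZYZZYZZ  (46 'Z')
Step 5: YYZZYZZYYZZYZZBZZYZZYZZBZZYZZYZZYYZZYZZBZZYZZYZZBZZYZZYZZBZZBZZYZZYZZBZZYZZYZZYYZZYZZBZZYZZYZZBZZYZZYZZYYZZYZZBZZYZZYZZBZZYZZYZZBZZBZZYZZYZZBZZYZZYZZYYZZYZZBZZYZZYZZBZZYZZYZZYYZZYZZBZZYZZYZZBZZYZZYZZ  (128 'Z')
Step 6: BZZBZZYZZYZZBZZYZZYZZBZZBZZYZZYZZBZZYZZYZZYYZZYZZBZZYZZYZZBZZYZZYZZYYZZYZZBZZYZZYZZBZZYZZYZZBZZBZZYZZYZZBZZYZZYZZYYZZYZZBZZYZZYZZBZZYZZYZZYYZZYZZBZZYZZYZZBZZYZZYZZYYZZYZZYYZZYZZBZZYZZYZZBZZYZZYZZYYZZYZZBZZYZZYZZBZZYZZYZZBZZBZZYZZYZZBZZYZZYZZYYZZYZZBZZYZZYZZBZZYZZYZZYYZZYZZBZZYZZYZZBZZYZZYZZBZZBZZYZZYZZBZZYZZYZZYYZZYZZBZZYZZYZZBZZYZZYZZYYZZYZZBZZYZZYZZBZZYZZYZZYYZZYZZYYZZYZZBZZYZZYZZBZZYZZYZZYYZZYZZBZZYZZYZZBZZYZZYZZBZZBZZYZZYZZBZZYZZYZZYYZZYZZBZZYZZYZZBZZYZZYZZYYZZYZZBZZYZZYZZBZZYZZYZZBZZBZZYZZYZZBZZYZZYZZYYZZYZZBZZYZZYZZBZZYZZYZZYYZZYZZBZZYZZYZZBZZYZZYZZ  (362 'Z')

Answer: 362
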